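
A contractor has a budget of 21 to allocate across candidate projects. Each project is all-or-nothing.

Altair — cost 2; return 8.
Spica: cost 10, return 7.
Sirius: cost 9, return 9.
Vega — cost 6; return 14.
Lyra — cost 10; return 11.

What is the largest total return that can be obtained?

33

Take Altair, Vega, and Lyra: cost 2 + 6 + 10 = 18 ≤ 21, return 8 + 14 + 11 = 33.
No other feasible combination does better.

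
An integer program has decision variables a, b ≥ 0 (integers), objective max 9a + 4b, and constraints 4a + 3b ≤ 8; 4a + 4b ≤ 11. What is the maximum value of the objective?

18

(a,b)=(2,0): 4·2+3·0=8≤8, 4·2+4·0=8≤11, objective 18.
(a,b)=(1,1): 4·1+3·1=7≤8, 4·1+4·1=8≤11, objective 13.
(a,b)=(1,0): 4·1+3·0=4≤8, 4·1+4·0=4≤11, objective 9.
Maximum is 18 at (a,b)=(2,0).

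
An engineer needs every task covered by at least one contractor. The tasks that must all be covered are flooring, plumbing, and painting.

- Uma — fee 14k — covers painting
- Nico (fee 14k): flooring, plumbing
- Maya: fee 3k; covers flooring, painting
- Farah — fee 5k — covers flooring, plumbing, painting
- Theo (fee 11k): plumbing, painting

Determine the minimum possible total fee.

This is a weighted set-cover instance.
The greedy cost-per-new-task heuristic would pick Maya and Farah for 8, but a cheaper cover exists.
Farah alone covers flooring, plumbing, painting — every task.
Total fee: 5.
No cover costs less than 5.

5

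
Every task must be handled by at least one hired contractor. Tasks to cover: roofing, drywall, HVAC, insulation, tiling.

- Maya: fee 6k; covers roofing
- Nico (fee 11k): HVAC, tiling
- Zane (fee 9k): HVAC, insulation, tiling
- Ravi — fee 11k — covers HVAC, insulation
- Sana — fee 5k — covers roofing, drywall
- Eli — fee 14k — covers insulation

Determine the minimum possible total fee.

14

Choose Zane and Sana: together they cover roofing, drywall, HVAC, insulation, tiling — every task.
Total fee: 9 + 5 = 14.
No cover costs less than 14.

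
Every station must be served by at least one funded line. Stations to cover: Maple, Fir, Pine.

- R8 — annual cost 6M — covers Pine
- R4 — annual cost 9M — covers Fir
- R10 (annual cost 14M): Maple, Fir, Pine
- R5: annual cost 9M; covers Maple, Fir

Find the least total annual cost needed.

The greedy cost-per-new-station heuristic would pick R5 and R8 for 15, but a cheaper cover exists.
R10 alone covers Maple, Fir, Pine — every station.
Total annual cost: 14.
No cover costs less than 14.

14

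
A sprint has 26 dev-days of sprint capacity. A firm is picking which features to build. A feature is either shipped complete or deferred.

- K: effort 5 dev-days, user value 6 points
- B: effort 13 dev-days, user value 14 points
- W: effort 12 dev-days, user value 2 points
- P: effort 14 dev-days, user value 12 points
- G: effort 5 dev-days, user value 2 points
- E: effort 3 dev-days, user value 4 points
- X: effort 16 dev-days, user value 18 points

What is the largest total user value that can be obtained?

Allowing fractional choices, the relaxed optimum would be about 30.2, but features are indivisible.
K + E + X: effort 5 + 3 + 16 = 24 ≤ 26, user value 6 + 4 + 18 = 28.
K + B + G + E: effort 5 + 13 + 5 + 3 = 26 ≤ 26, user value 6 + 14 + 2 + 4 = 26.
K + G + X: effort 5 + 5 + 16 = 26 ≤ 26, user value 6 + 2 + 18 = 26.
Best is K, E, and X with total user value 28.

28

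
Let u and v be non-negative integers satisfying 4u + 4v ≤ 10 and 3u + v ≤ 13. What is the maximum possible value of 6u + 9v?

18

The continuous relaxation peaks at (0, 2.5) with value 22.50; rounding to a feasible lattice point costs some objective.
(u,v)=(0,2): 4·0+4·2=8≤10, 3·0+1·2=2≤13, objective 18.
(u,v)=(1,1): 4·1+4·1=8≤10, 3·1+1·1=4≤13, objective 15.
(u,v)=(0,1): 4·0+4·1=4≤10, 3·0+1·1=1≤13, objective 9.
No feasible integer point exceeds 18.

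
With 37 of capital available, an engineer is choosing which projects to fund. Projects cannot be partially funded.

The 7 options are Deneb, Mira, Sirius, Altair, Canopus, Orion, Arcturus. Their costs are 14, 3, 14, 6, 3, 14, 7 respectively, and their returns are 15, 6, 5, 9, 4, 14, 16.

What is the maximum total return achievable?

50

Take Deneb, Mira, Altair, Canopus, and Arcturus: cost 14 + 3 + 6 + 3 + 7 = 33 ≤ 37, return 15 + 6 + 9 + 4 + 16 = 50.
No other feasible combination does better.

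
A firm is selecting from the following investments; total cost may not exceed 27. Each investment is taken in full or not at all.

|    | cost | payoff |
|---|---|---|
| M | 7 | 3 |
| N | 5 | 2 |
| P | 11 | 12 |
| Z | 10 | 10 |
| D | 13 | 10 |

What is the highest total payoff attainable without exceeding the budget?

24

Treat it as a binary knapsack problem.
Take N, P, and Z: cost 5 + 11 + 10 = 26 ≤ 27, payoff 2 + 12 + 10 = 24.
No other feasible combination does better.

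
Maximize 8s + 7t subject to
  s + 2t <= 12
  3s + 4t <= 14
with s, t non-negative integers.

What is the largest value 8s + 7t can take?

(s,t)=(4,0) is feasible, giving 32.
(s,t)=(3,1) is feasible, giving 31.
No feasible integer point exceeds 32.

32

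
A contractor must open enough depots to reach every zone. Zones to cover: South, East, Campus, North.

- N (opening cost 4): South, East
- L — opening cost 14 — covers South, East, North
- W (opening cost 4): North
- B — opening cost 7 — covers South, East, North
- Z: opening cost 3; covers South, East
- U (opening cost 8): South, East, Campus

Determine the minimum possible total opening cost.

12

This is a weighted set-cover instance.
The greedy cost-per-new-zone heuristic would pick Z, W, and U for 15, but a cheaper cover exists.
Choose W and U: together they cover South, East, Campus, North — every zone.
Total opening cost: 4 + 8 = 12.
No cover costs less than 12.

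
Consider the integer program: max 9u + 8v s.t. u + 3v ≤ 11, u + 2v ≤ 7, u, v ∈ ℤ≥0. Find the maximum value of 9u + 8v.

(u,v)=(7,0): 1·7+3·0=7≤11, 1·7+2·0=7≤7, objective 63.
(u,v)=(6,0): 1·6+3·0=6≤11, 1·6+2·0=6≤7, objective 54.
Maximum is 63 at (u,v)=(7,0).

63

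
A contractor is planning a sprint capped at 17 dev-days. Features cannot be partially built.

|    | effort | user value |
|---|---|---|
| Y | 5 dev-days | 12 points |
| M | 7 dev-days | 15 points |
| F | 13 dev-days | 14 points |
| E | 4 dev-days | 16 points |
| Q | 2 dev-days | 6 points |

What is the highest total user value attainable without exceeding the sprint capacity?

43

Y + M + E: effort 5 + 7 + 4 = 16 ≤ 17, user value 12 + 15 + 16 = 43.
Y + E + Q: effort 5 + 4 + 2 = 11 ≤ 17, user value 12 + 16 + 6 = 34.
M + E + Q: effort 7 + 4 + 2 = 13 ≤ 17, user value 15 + 16 + 6 = 37.
Best is Y, M, and E with total user value 43.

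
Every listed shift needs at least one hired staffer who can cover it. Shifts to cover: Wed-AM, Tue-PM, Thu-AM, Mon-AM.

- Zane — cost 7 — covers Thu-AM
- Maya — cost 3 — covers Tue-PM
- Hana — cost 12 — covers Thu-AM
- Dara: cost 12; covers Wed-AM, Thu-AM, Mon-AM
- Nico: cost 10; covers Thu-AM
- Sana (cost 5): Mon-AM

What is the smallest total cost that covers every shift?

Choose Maya and Dara: together they cover Wed-AM, Tue-PM, Thu-AM, Mon-AM — every shift.
Total cost: 3 + 12 = 15.

15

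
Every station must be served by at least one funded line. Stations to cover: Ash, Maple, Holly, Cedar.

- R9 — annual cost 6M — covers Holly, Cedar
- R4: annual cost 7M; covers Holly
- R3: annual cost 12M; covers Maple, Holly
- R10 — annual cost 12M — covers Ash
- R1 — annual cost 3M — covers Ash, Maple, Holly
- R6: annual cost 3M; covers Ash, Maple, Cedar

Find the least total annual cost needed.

6

Choose R1 and R6: together they cover Ash, Maple, Holly, Cedar — every station.
Total annual cost: 3 + 3 = 6.
No cover costs less than 6.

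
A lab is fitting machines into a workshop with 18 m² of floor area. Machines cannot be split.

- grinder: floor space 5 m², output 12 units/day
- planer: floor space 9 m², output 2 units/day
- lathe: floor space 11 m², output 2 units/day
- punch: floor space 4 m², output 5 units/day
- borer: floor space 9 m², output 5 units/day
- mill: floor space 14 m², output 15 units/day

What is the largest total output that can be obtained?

Take grinder, punch, and borer: floor space 5 + 4 + 9 = 18 ≤ 18, output 12 + 5 + 5 = 22.
No other feasible combination does better.

22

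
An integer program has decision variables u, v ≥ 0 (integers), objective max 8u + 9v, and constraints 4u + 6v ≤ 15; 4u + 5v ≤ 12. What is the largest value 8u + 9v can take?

24

(u,v)=(3,0): 4·3+6·0=12≤15, 4·3+5·0=12≤12, objective 24.
(u,v)=(2,0): 4·2+6·0=8≤15, 4·2+5·0=8≤12, objective 16.
The best lattice point is (3,0), giving 24.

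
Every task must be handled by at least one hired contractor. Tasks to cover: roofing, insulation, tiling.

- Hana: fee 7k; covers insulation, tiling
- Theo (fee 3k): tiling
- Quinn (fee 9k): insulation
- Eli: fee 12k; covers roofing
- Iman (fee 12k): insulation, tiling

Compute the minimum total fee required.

This is an integer covering problem.
The greedy cost-per-new-task heuristic would pick Theo, Hana, and Eli for 22, but a cheaper cover exists.
Choose Hana and Eli: together they cover roofing, insulation, tiling — every task.
Total fee: 7 + 12 = 19.
No cover costs less than 19.

19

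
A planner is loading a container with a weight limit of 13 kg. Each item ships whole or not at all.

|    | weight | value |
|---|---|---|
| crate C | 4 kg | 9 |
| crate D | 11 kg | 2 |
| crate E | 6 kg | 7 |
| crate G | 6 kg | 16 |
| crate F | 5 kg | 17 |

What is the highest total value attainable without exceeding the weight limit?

33

Treat it as a binary knapsack problem.
Take crate G and crate F: weight 6 + 5 = 11 ≤ 13, value 16 + 17 = 33.
No other feasible combination does better.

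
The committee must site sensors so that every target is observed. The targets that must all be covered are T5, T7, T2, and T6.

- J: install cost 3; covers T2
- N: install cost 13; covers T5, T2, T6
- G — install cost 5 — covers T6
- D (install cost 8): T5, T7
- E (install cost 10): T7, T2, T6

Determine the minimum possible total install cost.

16

Choose J, G, and D: together they cover T5, T7, T2, T6 — every target.
Total install cost: 3 + 5 + 8 = 16.
No cover costs less than 16.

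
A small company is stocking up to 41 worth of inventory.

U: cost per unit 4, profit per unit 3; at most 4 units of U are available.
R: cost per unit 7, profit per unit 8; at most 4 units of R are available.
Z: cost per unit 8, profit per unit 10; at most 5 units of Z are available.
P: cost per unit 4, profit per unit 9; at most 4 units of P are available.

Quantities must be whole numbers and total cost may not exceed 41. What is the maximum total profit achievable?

P has the best ratio (9/4); taking only P gives at most 4×9 = 36 (stopped by the supply cap of 4).
Mixing does better — 3×Z and 4×P: cost 40 ≤ 41, profit 3·10 + 4·9 = 66.

66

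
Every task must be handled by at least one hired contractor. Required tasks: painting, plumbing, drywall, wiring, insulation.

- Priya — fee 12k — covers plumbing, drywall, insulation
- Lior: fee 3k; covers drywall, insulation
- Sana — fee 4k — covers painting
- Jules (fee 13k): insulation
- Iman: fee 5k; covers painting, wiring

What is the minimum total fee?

17

The greedy cost-per-new-task heuristic would pick Lior, Iman, and Priya for 20, but a cheaper cover exists.
Choose Priya and Iman: together they cover painting, plumbing, drywall, wiring, insulation — every task.
Total fee: 12 + 5 = 17.
No cover costs less than 17.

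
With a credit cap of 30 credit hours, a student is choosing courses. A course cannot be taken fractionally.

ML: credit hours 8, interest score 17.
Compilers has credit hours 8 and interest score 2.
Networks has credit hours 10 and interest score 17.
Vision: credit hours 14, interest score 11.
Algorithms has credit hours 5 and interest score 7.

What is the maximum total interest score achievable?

This is a 0-1 knapsack instance.
Allowing fractional choices, the relaxed optimum would be about 46.5, but courses are indivisible.
ML + Networks + Algorithms: credit hours 8 + 10 + 5 = 23 ≤ 30, interest score 17 + 17 + 7 = 41.
ML + Compilers + Networks: credit hours 8 + 8 + 10 = 26 ≤ 30, interest score 17 + 2 + 17 = 36.
ML + Vision + Algorithms: credit hours 8 + 14 + 5 = 27 ≤ 30, interest score 17 + 11 + 7 = 35.
Best is ML, Networks, and Algorithms with total interest score 41.

41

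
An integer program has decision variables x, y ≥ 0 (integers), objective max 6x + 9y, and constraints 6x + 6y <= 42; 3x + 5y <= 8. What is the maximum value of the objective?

15

Relaxing integrality, the LP optimum is 16.00 at (x,y) = (2.67, 0), which is not an integer point.
(x,y)=(1,1) is feasible, giving 15.
(x,y)=(2,0) is feasible, giving 12.
No feasible integer point exceeds 15.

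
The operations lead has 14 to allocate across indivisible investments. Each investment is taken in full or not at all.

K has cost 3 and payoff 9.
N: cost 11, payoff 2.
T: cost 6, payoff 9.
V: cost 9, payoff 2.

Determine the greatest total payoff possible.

18

Take K and T: cost 3 + 6 = 9 ≤ 14, payoff 9 + 9 = 18.
No other feasible combination does better.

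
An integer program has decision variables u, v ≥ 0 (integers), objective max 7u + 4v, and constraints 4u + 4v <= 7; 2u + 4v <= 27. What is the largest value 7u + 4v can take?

(u,v)=(1,0): 4·1+4·0=4≤7, 2·1+4·0=2≤27, objective 7.
(u,v)=(0,1): 4·0+4·1=4≤7, 2·0+4·1=4≤27, objective 4.
(u,v)=(0,0): 4·0+4·0=0≤7, 2·0+4·0=0≤27, objective 0.
No feasible integer point exceeds 7.

7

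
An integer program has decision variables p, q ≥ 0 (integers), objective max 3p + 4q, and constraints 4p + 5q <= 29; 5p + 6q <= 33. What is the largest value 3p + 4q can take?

The continuous relaxation peaks at (0, 5.5) with value 22.00; rounding to a feasible lattice point costs some objective.
(p,q)=(3,3): 4·3+5·3=27≤29, 5·3+6·3=33≤33, objective 21.
(p,q)=(4,2): 4·4+5·2=26≤29, 5·4+6·2=32≤33, objective 20.
(p,q)=(0,5): 4·0+5·5=25≤29, 5·0+6·5=30≤33, objective 20.
Maximum is 21 at (p,q)=(3,3).

21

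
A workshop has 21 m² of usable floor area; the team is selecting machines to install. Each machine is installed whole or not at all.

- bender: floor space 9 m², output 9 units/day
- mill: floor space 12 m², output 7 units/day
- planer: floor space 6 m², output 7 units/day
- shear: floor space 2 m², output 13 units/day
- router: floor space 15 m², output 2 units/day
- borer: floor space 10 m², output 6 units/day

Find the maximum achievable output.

Allowing fractional choices, the relaxed optimum would be about 31.4, but machines are indivisible.
mill + planer + shear: floor space 12 + 6 + 2 = 20 ≤ 21, output 7 + 7 + 13 = 27.
bender + shear + borer: floor space 9 + 2 + 10 = 21 ≤ 21, output 9 + 13 + 6 = 28.
bender + planer + shear: floor space 9 + 6 + 2 = 17 ≤ 21, output 9 + 7 + 13 = 29.
Best is bender, planer, and shear with total output 29.

29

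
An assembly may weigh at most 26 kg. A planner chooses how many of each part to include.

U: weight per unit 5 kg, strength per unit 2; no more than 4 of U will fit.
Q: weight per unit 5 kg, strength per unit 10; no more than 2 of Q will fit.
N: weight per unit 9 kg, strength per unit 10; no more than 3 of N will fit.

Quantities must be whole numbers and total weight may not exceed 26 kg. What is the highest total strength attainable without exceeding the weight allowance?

1×Q and 2×N: weight 23 ≤ 26, strength 1·10 + 2·10 = 30.
1×U, 2×Q, and 1×N: weight 24 ≤ 26, strength 1·2 + 2·10 + 1·10 = 32.
Best is 32.

32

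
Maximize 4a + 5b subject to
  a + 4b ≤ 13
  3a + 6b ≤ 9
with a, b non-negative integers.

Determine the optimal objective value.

(a,b)=(3,0): 1·3+4·0=3≤13, 3·3+6·0=9≤9, objective 12.
(a,b)=(2,0): 1·2+4·0=2≤13, 3·2+6·0=6≤9, objective 8.
No feasible integer point exceeds 12.

12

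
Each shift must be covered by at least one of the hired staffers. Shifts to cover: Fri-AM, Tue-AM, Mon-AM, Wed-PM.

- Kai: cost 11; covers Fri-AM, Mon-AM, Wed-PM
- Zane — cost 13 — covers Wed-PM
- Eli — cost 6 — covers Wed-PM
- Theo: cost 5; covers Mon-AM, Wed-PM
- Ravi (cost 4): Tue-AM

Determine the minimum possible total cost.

Choose Kai and Ravi: together they cover Fri-AM, Tue-AM, Mon-AM, Wed-PM — every shift.
Total cost: 11 + 4 = 15.

15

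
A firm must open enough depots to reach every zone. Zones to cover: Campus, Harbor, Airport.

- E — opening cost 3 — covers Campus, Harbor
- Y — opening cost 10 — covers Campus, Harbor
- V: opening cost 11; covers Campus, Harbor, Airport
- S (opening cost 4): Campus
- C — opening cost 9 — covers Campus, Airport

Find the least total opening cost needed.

11

The greedy cost-per-new-zone heuristic would pick E and C for 12, but a cheaper cover exists.
V alone covers Campus, Harbor, Airport — every zone.
Total opening cost: 11.
No cover costs less than 11.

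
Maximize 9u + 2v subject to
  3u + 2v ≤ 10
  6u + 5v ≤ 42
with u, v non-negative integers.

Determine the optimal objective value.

27

The continuous relaxation peaks at (3.33, 0) with value 30.00; rounding to a feasible lattice point costs some objective.
(u,v)=(3,0): 3·3+2·0=9≤10, 6·3+5·0=18≤42, objective 27.
(u,v)=(2,1): 3·2+2·1=8≤10, 6·2+5·1=17≤42, objective 20.
(u,v)=(2,0): 3·2+2·0=6≤10, 6·2+5·0=12≤42, objective 18.
Maximum is 27 at (u,v)=(3,0).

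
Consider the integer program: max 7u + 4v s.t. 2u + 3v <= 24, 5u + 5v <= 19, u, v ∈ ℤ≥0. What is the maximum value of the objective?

Relaxing integrality, the LP optimum is 26.60 at (u,v) = (3.8, 0), which is not an integer point.
(u,v)=(3,0): 2·3+3·0=6≤24, 5·3+5·0=15≤19, objective 21.
(u,v)=(2,1): 2·2+3·1=7≤24, 5·2+5·1=15≤19, objective 18.
(u,v)=(2,0): 2·2+3·0=4≤24, 5·2+5·0=10≤19, objective 14.
No feasible integer point exceeds 21.

21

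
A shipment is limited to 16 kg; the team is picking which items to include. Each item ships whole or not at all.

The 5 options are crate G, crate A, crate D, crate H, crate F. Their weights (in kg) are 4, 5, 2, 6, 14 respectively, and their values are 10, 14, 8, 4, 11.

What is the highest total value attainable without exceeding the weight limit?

32

Treat it as a binary knapsack problem.
Take crate G, crate A, and crate D: weight 4 + 5 + 2 = 11 ≤ 16, value 10 + 14 + 8 = 32.
No other feasible combination does better.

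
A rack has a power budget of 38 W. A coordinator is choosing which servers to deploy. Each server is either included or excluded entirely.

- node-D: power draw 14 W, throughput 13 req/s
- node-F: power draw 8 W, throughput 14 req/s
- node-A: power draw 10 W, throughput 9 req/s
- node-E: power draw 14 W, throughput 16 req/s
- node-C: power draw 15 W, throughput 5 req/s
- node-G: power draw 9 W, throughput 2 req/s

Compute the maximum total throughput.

43

Allowing fractional choices, the relaxed optimum would be about 44.8, but servers are indivisible.
node-F + node-A + node-E: power draw 8 + 10 + 14 = 32 ≤ 38, throughput 14 + 9 + 16 = 39.
node-D + node-F + node-E: power draw 14 + 8 + 14 = 36 ≤ 38, throughput 13 + 14 + 16 = 43.
node-D + node-A + node-E: power draw 14 + 10 + 14 = 38 ≤ 38, throughput 13 + 9 + 16 = 38.
Best is node-D, node-F, and node-E with total throughput 43.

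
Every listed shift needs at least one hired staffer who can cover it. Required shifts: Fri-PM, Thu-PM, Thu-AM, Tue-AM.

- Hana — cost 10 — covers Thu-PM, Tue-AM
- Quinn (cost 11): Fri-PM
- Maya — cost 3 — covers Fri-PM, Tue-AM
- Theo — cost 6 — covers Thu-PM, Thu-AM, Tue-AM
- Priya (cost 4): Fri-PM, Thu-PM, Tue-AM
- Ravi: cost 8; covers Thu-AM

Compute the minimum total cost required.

This is an integer covering problem.
The greedy cost-per-new-shift heuristic would pick Priya and Theo for 10, but a cheaper cover exists.
Choose Maya and Theo: together they cover Fri-PM, Thu-PM, Thu-AM, Tue-AM — every shift.
Total cost: 3 + 6 = 9.
No cover costs less than 9.

9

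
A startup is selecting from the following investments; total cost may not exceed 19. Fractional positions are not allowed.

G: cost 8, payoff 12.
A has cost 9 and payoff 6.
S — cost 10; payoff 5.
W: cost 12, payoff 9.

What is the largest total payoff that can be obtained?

18

Take G and A: cost 8 + 9 = 17 ≤ 19, payoff 12 + 6 = 18.
No other feasible combination does better.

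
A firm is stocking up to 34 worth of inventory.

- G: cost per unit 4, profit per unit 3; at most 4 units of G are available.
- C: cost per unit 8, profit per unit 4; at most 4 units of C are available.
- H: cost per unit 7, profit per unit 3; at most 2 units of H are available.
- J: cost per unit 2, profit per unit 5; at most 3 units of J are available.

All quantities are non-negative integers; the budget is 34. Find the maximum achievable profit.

32

Take 3×G, 2×C, and 3×J: cost 34 ≤ 34, profit 3·3 + 2·4 + 3·5 = 32.
J has the best ratio (5/2) and is taken to its limit of 3; remaining capacity is filled optimally with the others.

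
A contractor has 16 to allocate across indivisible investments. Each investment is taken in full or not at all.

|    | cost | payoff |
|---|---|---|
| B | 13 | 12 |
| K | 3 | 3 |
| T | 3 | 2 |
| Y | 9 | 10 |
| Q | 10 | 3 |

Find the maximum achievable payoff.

15

B + T: cost 13 + 3 = 16 ≤ 16, payoff 12 + 2 = 14.
B + K: cost 13 + 3 = 16 ≤ 16, payoff 12 + 3 = 15.
K + T + Y: cost 3 + 3 + 9 = 15 ≤ 16, payoff 3 + 2 + 10 = 15.
The maximum payoff is 15; one optimal choice is K, T, and Y.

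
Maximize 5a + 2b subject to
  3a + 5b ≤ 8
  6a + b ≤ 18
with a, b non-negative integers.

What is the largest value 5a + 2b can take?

10

(a,b)=(2,0) is feasible, giving 10.
(a,b)=(1,1) is feasible, giving 7.
Maximum is 10 at (a,b)=(2,0).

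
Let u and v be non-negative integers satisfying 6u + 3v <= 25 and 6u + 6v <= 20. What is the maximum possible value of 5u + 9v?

The continuous relaxation peaks at (0, 3.33) with value 30.00; rounding to a feasible lattice point costs some objective.
(u,v)=(0,3): 6·0+3·3=9≤25, 6·0+6·3=18≤20, objective 27.
(u,v)=(1,2): 6·1+3·2=12≤25, 6·1+6·2=18≤20, objective 23.
(u,v)=(0,2): 6·0+3·2=6≤25, 6·0+6·2=12≤20, objective 18.
No feasible integer point exceeds 27.

27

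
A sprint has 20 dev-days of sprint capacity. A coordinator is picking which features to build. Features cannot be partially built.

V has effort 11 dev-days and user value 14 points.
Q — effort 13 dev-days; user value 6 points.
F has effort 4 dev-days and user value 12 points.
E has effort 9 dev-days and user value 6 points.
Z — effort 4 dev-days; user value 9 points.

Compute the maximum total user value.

35

V + F: effort 11 + 4 = 15 ≤ 20, user value 14 + 12 = 26.
V + F + Z: effort 11 + 4 + 4 = 19 ≤ 20, user value 14 + 12 + 9 = 35.
F + E + Z: effort 4 + 9 + 4 = 17 ≤ 20, user value 12 + 6 + 9 = 27.
Best is V, F, and Z with total user value 35.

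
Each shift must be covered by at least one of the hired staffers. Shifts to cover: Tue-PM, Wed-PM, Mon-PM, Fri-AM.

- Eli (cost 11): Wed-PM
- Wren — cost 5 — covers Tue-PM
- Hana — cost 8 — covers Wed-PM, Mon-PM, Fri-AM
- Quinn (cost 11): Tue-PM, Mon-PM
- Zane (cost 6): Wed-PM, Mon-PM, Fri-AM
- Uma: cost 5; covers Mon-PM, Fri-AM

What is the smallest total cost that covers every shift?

This is a weighted set-cover instance.
Choose Wren and Zane: together they cover Tue-PM, Wed-PM, Mon-PM, Fri-AM — every shift.
Total cost: 5 + 6 = 11.
No cover costs less than 11.

11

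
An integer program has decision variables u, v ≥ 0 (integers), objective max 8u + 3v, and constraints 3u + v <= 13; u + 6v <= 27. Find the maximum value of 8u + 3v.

36

(u,v)=(3,4): 3·3+1·4=13≤13, 1·3+6·4=27≤27, objective 36.
(u,v)=(3,3): 3·3+1·3=12≤13, 1·3+6·3=21≤27, objective 33.
(u,v)=(2,4): 3·2+1·4=10≤13, 1·2+6·4=26≤27, objective 28.
Maximum is 36 at (u,v)=(3,4).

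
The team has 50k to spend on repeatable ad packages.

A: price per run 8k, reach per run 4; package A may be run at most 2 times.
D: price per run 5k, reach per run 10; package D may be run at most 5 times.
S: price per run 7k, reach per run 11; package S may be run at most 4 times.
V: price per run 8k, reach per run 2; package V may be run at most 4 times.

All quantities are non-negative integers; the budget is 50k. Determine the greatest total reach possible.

D has the best ratio (10/5); taking only D gives at most 5×10 = 50 (stopped by the supply cap of 5).
Mixing does better — 4×D and 4×S: price 48 ≤ 50, reach 4·10 + 4·11 = 84.

84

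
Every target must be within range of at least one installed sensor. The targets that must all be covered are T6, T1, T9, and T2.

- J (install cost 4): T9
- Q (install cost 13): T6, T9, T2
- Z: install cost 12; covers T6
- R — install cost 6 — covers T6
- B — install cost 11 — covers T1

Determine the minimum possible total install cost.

24

Choose Q and B: together they cover T6, T1, T9, T2 — every target.
Total install cost: 13 + 11 = 24.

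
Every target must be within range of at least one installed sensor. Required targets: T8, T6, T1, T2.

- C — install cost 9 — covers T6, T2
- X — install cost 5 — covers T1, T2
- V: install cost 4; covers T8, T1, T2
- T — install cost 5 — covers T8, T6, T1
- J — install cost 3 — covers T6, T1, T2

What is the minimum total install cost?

7

Choose V and J: together they cover T8, T6, T1, T2 — every target.
Total install cost: 4 + 3 = 7.
No cover costs less than 7.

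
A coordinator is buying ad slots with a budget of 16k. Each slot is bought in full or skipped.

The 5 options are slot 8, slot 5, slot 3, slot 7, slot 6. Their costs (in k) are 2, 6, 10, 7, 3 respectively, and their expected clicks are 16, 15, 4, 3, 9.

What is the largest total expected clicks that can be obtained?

40

This is an integer program with binary decision variables.
Take slot 8, slot 5, and slot 6: cost 2 + 6 + 3 = 11 ≤ 16, expected clicks 16 + 15 + 9 = 40.
No other feasible combination does better.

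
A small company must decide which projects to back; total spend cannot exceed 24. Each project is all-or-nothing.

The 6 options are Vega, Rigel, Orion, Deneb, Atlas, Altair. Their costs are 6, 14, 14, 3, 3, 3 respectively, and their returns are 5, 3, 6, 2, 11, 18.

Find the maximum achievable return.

Treat it as a binary knapsack problem.
Allowing fractional choices, the relaxed optimum would be about 39.9, but projects are indivisible.
Vega + Deneb + Atlas + Altair: cost 6 + 3 + 3 + 3 = 15 ≤ 24, return 5 + 2 + 11 + 18 = 36.
Orion + Atlas + Altair: cost 14 + 3 + 3 = 20 ≤ 24, return 6 + 11 + 18 = 35.
Orion + Deneb + Atlas + Altair: cost 14 + 3 + 3 + 3 = 23 ≤ 24, return 6 + 2 + 11 + 18 = 37.
Best is Orion, Deneb, Atlas, and Altair with total return 37.

37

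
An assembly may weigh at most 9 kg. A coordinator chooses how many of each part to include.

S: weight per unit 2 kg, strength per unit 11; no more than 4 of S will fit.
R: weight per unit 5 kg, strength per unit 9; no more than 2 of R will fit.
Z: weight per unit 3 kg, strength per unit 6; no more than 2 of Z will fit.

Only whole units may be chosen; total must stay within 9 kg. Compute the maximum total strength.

44

4×S: weight 8 ≤ 9, strength 4·11 = 44.
3×S and 1×Z: weight 9 ≤ 9, strength 3·11 + 1·6 = 39.
Best is 44.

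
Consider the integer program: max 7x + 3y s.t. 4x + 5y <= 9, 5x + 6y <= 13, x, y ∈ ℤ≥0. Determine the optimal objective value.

Relaxing integrality, the LP optimum is 15.75 at (x,y) = (2.25, 0), which is not an integer point.
(x,y)=(2,0): 4·2+5·0=8≤9, 5·2+6·0=10≤13, objective 14.
(x,y)=(1,1): 4·1+5·1=9≤9, 5·1+6·1=11≤13, objective 10.
(x,y)=(1,0): 4·1+5·0=4≤9, 5·1+6·0=5≤13, objective 7.
No feasible integer point exceeds 14.

14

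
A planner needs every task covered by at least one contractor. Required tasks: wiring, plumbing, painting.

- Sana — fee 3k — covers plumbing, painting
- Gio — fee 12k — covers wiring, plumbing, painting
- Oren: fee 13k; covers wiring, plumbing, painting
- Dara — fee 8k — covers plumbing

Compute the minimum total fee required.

The greedy cost-per-new-task heuristic would pick Sana and Gio for 15, but a cheaper cover exists.
Gio alone covers wiring, plumbing, painting — every task.
Total fee: 12.
No cover costs less than 12.

12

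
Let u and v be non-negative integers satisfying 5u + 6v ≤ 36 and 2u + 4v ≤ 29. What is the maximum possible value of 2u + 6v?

(u,v)=(0,6): 5·0+6·6=36≤36, 2·0+4·6=24≤29, objective 36.
(u,v)=(1,5): 5·1+6·5=35≤36, 2·1+4·5=22≤29, objective 32.
(u,v)=(0,5): 5·0+6·5=30≤36, 2·0+4·5=20≤29, objective 30.
The best lattice point is (0,6), giving 36.

36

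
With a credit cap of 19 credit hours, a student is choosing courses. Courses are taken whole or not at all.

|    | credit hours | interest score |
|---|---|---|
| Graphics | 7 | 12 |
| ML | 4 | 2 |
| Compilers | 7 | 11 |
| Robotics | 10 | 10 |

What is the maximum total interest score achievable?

Take Graphics, ML, and Compilers: credit hours 7 + 4 + 7 = 18 ≤ 19, interest score 12 + 2 + 11 = 25.
No other feasible combination does better.

25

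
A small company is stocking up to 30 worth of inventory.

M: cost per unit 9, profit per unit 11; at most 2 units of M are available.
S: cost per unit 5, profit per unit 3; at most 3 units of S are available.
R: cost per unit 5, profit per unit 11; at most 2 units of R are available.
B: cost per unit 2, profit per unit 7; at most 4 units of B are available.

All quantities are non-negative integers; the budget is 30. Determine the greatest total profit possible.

61

Take 1×M, 2×R, and 4×B: cost 27 ≤ 30, profit 1·11 + 2·11 + 4·7 = 61.
B has the best ratio (7/2) and is taken to its limit of 4; remaining capacity is filled optimally with the others.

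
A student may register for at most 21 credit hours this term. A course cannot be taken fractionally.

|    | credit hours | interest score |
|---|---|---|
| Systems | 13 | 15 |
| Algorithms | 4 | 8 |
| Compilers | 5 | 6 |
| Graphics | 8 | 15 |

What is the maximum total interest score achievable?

30

This is an integer program with binary decision variables.
Allowing fractional choices, the relaxed optimum would be about 33.6, but courses are indivisible.
Algorithms + Graphics: credit hours 4 + 8 = 12 ≤ 21, interest score 8 + 15 = 23.
Systems + Graphics: credit hours 13 + 8 = 21 ≤ 21, interest score 15 + 15 = 30.
Algorithms + Compilers + Graphics: credit hours 4 + 5 + 8 = 17 ≤ 21, interest score 8 + 6 + 15 = 29.
Best is Systems and Graphics with total interest score 30.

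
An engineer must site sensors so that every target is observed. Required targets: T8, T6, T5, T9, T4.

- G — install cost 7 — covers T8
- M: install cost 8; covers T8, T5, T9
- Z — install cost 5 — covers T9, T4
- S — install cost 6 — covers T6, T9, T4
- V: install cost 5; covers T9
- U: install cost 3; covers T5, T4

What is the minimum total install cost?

14

The greedy cost-per-new-target heuristic would pick U, S, and G for 16, but a cheaper cover exists.
Choose M and S: together they cover T8, T6, T5, T9, T4 — every target.
Total install cost: 8 + 6 = 14.
No cover costs less than 14.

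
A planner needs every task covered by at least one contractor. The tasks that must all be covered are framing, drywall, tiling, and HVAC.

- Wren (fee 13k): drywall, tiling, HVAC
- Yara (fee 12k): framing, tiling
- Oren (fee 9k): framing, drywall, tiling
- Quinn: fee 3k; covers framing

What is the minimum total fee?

This is a weighted set-cover instance.
The greedy cost-per-new-task heuristic would pick Oren and Wren for 22, but a cheaper cover exists.
Choose Wren and Quinn: together they cover framing, drywall, tiling, HVAC — every task.
Total fee: 13 + 3 = 16.
No cover costs less than 16.

16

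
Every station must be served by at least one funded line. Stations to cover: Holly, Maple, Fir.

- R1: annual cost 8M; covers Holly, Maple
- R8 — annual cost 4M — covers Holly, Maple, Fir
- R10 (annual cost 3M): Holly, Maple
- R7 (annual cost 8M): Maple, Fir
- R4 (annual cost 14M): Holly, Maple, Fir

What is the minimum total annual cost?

4

R8 alone covers Holly, Maple, Fir — every station.
Total annual cost: 4.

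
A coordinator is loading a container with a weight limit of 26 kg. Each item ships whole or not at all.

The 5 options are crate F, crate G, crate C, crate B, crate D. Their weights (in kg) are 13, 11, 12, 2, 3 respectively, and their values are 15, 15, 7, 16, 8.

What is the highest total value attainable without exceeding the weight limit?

46

crate G + crate B + crate D: weight 11 + 2 + 3 = 16 ≤ 26, value 15 + 16 + 8 = 39.
crate F + crate G + crate B: weight 13 + 11 + 2 = 26 ≤ 26, value 15 + 15 + 16 = 46.
crate F + crate B + crate D: weight 13 + 2 + 3 = 18 ≤ 26, value 15 + 16 + 8 = 39.
Best is crate F, crate G, and crate B with total value 46.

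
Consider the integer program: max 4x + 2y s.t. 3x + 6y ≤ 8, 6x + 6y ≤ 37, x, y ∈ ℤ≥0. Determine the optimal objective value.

8

(x,y)=(2,0): 3·2+6·0=6≤8, 6·2+6·0=12≤37, objective 8.
(x,y)=(1,0): 3·1+6·0=3≤8, 6·1+6·0=6≤37, objective 4.
No feasible integer point exceeds 8.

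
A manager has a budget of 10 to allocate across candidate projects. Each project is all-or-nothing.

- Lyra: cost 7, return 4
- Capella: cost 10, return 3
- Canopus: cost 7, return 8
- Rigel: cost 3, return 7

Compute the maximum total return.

15

Canopus: cost 7 ≤ 10, return 8.
Lyra + Rigel: cost 7 + 3 = 10 ≤ 10, return 4 + 7 = 11.
Canopus + Rigel: cost 7 + 3 = 10 ≤ 10, return 8 + 7 = 15.
Best is Canopus and Rigel with total return 15.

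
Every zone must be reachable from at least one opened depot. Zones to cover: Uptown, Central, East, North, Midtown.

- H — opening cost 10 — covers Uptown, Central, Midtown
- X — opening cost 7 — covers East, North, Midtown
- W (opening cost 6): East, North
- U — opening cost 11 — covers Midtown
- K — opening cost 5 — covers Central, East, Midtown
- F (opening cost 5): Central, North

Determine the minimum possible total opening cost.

16

This is a weighted set-cover instance.
The greedy cost-per-new-zone heuristic would pick K, F, and H for 20, but a cheaper cover exists.
Choose H and W: together they cover Uptown, Central, East, North, Midtown — every zone.
Total opening cost: 10 + 6 = 16.
No cover costs less than 16.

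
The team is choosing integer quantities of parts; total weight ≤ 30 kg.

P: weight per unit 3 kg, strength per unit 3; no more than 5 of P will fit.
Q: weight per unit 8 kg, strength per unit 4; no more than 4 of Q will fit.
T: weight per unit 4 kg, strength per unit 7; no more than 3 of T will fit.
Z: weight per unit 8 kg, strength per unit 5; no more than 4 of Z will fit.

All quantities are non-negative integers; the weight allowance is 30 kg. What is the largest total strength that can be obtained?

36

This is a bounded integer knapsack.
3×P, 3×T, and 1×Z: weight 29 ≤ 30, strength 3·3 + 3·7 + 1·5 = 35.
5×P and 3×T: weight 27 ≤ 30, strength 5·3 + 3·7 = 36.
Best is 36.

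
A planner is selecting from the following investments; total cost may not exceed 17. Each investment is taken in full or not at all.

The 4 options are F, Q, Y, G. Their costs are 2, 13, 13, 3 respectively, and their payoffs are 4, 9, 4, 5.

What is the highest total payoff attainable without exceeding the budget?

Allowing fractional choices, the relaxed optimum would be about 17.3, but investments are indivisible.
Q + G: cost 13 + 3 = 16 ≤ 17, payoff 9 + 5 = 14.
F + Q: cost 2 + 13 = 15 ≤ 17, payoff 4 + 9 = 13.
Best is Q and G with total payoff 14.

14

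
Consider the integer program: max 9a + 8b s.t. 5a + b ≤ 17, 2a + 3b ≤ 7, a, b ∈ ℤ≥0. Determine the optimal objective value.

27

Relaxing integrality, the LP optimum is 31.08 at (a,b) = (3.38, 0.0769), which is not an integer point.
(a,b)=(3,0): 5·3+1·0=15≤17, 2·3+3·0=6≤7, objective 27.
(a,b)=(2,1): 5·2+1·1=11≤17, 2·2+3·1=7≤7, objective 26.
(a,b)=(2,0): 5·2+1·0=10≤17, 2·2+3·0=4≤7, objective 18.
No feasible integer point exceeds 27.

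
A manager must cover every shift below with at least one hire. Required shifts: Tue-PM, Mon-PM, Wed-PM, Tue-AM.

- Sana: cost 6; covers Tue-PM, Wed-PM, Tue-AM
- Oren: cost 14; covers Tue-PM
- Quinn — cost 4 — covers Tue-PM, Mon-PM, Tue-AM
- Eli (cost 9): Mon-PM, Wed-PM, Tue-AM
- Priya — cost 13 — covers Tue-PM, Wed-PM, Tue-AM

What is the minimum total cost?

Choose Sana and Quinn: together they cover Tue-PM, Mon-PM, Wed-PM, Tue-AM — every shift.
Total cost: 6 + 4 = 10.
No cover costs less than 10.

10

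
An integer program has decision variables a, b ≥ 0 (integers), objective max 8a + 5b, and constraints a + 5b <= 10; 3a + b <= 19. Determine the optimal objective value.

48

(a,b)=(6,0): 1·6+5·0=6≤10, 3·6+1·0=18≤19, objective 48.
(a,b)=(5,1): 1·5+5·1=10≤10, 3·5+1·1=16≤19, objective 45.
No feasible integer point exceeds 48.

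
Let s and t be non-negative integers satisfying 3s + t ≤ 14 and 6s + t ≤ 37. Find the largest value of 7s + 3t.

42

(s,t)=(0,14) is feasible, giving 42.
(s,t)=(0,13) is feasible, giving 39.
The best lattice point is (0,14), giving 42.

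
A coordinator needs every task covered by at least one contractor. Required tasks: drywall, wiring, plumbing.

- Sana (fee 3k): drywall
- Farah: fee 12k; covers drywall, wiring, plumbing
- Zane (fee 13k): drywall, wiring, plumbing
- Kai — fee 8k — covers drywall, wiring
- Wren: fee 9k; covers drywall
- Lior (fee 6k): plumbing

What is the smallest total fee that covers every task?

The greedy cost-per-new-task heuristic would pick Sana and Farah for 15, but a cheaper cover exists.
Farah alone covers drywall, wiring, plumbing — every task.
Total fee: 12.
No cover costs less than 12.

12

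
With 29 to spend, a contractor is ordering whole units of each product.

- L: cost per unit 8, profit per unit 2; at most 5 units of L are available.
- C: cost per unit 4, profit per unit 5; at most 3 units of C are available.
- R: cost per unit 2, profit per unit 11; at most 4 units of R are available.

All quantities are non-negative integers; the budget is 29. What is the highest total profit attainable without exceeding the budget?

R has the best ratio (11/2); taking only R gives at most 4×11 = 44 (stopped by the supply cap of 4).
Mixing does better — 1×L, 3×C, and 4×R: cost 28 ≤ 29, profit 1·2 + 3·5 + 4·11 = 61.

61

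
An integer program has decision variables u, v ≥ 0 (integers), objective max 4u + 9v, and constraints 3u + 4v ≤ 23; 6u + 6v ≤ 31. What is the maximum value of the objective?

(u,v)=(0,5): 3·0+4·5=20≤23, 6·0+6·5=30≤31, objective 45.
(u,v)=(1,4): 3·1+4·4=19≤23, 6·1+6·4=30≤31, objective 40.
Maximum is 45 at (u,v)=(0,5).

45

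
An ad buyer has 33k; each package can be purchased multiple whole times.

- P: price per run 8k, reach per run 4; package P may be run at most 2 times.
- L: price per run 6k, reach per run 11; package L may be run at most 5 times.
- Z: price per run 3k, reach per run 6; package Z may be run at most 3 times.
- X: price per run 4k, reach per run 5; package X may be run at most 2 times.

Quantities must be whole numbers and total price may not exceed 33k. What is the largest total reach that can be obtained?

This is a bounded integer knapsack.
Take 4×L and 3×Z: price 33 ≤ 33, reach 4·11 + 3·6 = 62.
Z has the best ratio (6/3) and is taken to its limit of 3; remaining capacity is filled optimally with the others.

62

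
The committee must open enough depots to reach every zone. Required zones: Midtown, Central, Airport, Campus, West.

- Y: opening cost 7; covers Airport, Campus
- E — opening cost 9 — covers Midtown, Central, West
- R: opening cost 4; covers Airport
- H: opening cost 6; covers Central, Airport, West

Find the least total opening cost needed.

16

Choose Y and E: together they cover Midtown, Central, Airport, Campus, West — every zone.
Total opening cost: 7 + 9 = 16.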